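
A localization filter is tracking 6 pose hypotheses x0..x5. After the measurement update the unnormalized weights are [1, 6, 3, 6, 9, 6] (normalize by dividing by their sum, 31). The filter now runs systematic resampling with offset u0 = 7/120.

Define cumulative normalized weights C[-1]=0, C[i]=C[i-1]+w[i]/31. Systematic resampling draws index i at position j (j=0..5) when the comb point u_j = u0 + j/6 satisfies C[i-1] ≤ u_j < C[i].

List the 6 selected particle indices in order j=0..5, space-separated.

C = [1/31, 7/31, 10/31, 16/31, 25/31, 1]
j=0: u_0=7/120 ∈ [1/31, 7/31) → index 1
j=1: u_1=9/40 ∈ [1/31, 7/31) → index 1
j=2: u_2=47/120 ∈ [10/31, 16/31) → index 3
j=3: u_3=67/120 ∈ [16/31, 25/31) → index 4
j=4: u_4=29/40 ∈ [16/31, 25/31) → index 4
j=5: u_5=107/120 ∈ [25/31, 1) → index 5

1 1 3 4 4 5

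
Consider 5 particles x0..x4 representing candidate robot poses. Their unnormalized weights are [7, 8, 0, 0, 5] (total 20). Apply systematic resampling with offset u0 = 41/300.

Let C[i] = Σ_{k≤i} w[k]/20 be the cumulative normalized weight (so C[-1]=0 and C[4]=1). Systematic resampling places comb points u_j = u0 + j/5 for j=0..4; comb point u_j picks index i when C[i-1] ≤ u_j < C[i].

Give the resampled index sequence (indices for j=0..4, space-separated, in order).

0 0 1 1 4

C = [7/20, 3/4, 3/4, 3/4, 1]
j=0: u_0=41/300 ∈ [0, 7/20) → index 0
j=1: u_1=101/300 ∈ [0, 7/20) → index 0
j=2: u_2=161/300 ∈ [7/20, 3/4) → index 1
j=3: u_3=221/300 ∈ [7/20, 3/4) → index 1
j=4: u_4=281/300 ∈ [3/4, 1) → index 4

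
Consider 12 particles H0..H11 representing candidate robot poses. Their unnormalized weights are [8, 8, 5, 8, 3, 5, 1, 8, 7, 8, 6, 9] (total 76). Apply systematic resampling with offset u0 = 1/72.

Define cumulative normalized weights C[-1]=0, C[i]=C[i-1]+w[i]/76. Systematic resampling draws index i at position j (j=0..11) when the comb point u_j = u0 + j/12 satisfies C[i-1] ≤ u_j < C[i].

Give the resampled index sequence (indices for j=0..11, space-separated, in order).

0 0 1 2 3 5 7 7 8 9 10 11

C = [2/19, 4/19, 21/76, 29/76, 8/19, 37/76, 1/2, 23/38, 53/76, 61/76, 67/76, 1]
j=0: u_0=1/72 ∈ [0, 2/19) → index 0
j=1: u_1=7/72 ∈ [0, 2/19) → index 0
j=2: u_2=13/72 ∈ [2/19, 4/19) → index 1
j=3: u_3=19/72 ∈ [4/19, 21/76) → index 2
j=4: u_4=25/72 ∈ [21/76, 29/76) → index 3
j=5: u_5=31/72 ∈ [8/19, 37/76) → index 5
j=6: u_6=37/72 ∈ [1/2, 23/38) → index 7
j=7: u_7=43/72 ∈ [1/2, 23/38) → index 7
j=8: u_8=49/72 ∈ [23/38, 53/76) → index 8
j=9: u_9=55/72 ∈ [53/76, 61/76) → index 9
j=10: u_10=61/72 ∈ [61/76, 67/76) → index 10
j=11: u_11=67/72 ∈ [67/76, 1) → index 11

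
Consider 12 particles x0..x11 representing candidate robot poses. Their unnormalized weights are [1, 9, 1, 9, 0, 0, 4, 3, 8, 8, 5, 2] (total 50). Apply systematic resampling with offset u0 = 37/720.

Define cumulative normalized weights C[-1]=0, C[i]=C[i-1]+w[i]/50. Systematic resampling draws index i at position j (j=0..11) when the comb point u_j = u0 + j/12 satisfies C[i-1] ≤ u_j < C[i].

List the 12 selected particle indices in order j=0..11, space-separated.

C = [1/50, 1/5, 11/50, 2/5, 2/5, 2/5, 12/25, 27/50, 7/10, 43/50, 24/25, 1]
j=0: u_0=37/720 ∈ [1/50, 1/5) → index 1
j=1: u_1=97/720 ∈ [1/50, 1/5) → index 1
j=2: u_2=157/720 ∈ [1/5, 11/50) → index 2
j=3: u_3=217/720 ∈ [11/50, 2/5) → index 3
j=4: u_4=277/720 ∈ [11/50, 2/5) → index 3
j=5: u_5=337/720 ∈ [2/5, 12/25) → index 6
j=6: u_6=397/720 ∈ [27/50, 7/10) → index 8
j=7: u_7=457/720 ∈ [27/50, 7/10) → index 8
j=8: u_8=517/720 ∈ [7/10, 43/50) → index 9
j=9: u_9=577/720 ∈ [7/10, 43/50) → index 9
j=10: u_10=637/720 ∈ [43/50, 24/25) → index 10
j=11: u_11=697/720 ∈ [24/25, 1) → index 11

1 1 2 3 3 6 8 8 9 9 10 11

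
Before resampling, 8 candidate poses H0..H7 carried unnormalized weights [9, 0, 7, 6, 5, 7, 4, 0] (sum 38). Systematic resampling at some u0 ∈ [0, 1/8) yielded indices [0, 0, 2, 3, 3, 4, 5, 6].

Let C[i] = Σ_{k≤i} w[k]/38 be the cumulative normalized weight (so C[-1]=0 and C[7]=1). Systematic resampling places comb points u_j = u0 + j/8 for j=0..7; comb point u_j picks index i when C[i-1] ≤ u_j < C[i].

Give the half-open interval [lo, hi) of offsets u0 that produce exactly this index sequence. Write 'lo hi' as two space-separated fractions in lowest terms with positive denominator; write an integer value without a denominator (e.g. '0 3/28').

7/152 3/38

C = [9/38, 9/38, 8/19, 11/19, 27/38, 17/19, 1, 1]
j=0 picked index 0: u0 ∈ [0, 9/38)
j=1 picked index 0: u0 ∈ [-1/8, 17/152)
j=2 picked index 2: u0 ∈ [-1/76, 13/76)
j=3 picked index 3: u0 ∈ [7/152, 31/152)
j=4 picked index 3: u0 ∈ [-3/38, 3/38)
j=5 picked index 4: u0 ∈ [-7/152, 13/152)
j=6 picked index 5: u0 ∈ [-3/76, 11/76)
j=7 picked index 6: u0 ∈ [3/152, 1/8)
intersection: [7/152, 3/38)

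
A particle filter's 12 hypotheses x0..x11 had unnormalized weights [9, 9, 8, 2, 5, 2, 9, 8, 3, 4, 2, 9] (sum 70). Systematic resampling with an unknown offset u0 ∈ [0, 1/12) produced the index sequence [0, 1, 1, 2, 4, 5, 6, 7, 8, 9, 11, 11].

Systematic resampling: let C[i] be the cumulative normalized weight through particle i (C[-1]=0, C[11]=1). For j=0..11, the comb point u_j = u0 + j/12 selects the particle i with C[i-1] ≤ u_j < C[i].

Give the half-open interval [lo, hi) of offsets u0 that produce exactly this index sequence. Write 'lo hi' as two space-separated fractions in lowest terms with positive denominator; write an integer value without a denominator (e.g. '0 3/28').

C = [9/70, 9/35, 13/35, 2/5, 33/70, 1/2, 22/35, 26/35, 11/14, 59/70, 61/70, 1]
j=0 picked index 0: u0 ∈ [0, 9/70)
j=1 picked index 1: u0 ∈ [19/420, 73/420)
j=2 picked index 1: u0 ∈ [-4/105, 19/210)
j=3 picked index 2: u0 ∈ [1/140, 17/140)
j=4 picked index 4: u0 ∈ [1/15, 29/210)
j=5 picked index 5: u0 ∈ [23/420, 1/12)
j=6 picked index 6: u0 ∈ [0, 9/70)
j=7 picked index 7: u0 ∈ [19/420, 67/420)
j=8 picked index 8: u0 ∈ [8/105, 5/42)
j=9 picked index 9: u0 ∈ [1/28, 13/140)
j=10 picked index 11: u0 ∈ [4/105, 1/6)
j=11 picked index 11: u0 ∈ [-19/420, 1/12)
intersection: [8/105, 1/12)

8/105 1/12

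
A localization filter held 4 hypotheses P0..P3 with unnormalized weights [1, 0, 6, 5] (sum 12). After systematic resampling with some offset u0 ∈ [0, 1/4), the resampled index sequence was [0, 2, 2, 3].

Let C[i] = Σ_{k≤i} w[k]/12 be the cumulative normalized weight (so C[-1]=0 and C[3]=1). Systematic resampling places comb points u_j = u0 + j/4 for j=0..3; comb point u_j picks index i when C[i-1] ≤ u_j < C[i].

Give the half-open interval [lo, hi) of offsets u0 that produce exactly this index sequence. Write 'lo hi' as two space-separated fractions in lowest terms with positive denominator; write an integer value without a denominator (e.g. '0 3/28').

C = [1/12, 1/12, 7/12, 1]
j=0 picked index 0: u0 ∈ [0, 1/12)
j=1 picked index 2: u0 ∈ [-1/6, 1/3)
j=2 picked index 2: u0 ∈ [-5/12, 1/12)
j=3 picked index 3: u0 ∈ [-1/6, 1/4)
intersection: [0, 1/12)

0 1/12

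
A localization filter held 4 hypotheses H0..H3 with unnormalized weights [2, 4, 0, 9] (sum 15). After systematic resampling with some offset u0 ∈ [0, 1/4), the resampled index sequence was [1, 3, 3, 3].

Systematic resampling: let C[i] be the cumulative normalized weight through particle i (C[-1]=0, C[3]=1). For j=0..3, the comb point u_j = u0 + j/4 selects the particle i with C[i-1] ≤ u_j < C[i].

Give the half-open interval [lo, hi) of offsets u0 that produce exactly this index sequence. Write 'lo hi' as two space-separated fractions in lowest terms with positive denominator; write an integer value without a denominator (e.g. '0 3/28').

C = [2/15, 2/5, 2/5, 1]
j=0 picked index 1: u0 ∈ [2/15, 2/5)
j=1 picked index 3: u0 ∈ [3/20, 3/4)
j=2 picked index 3: u0 ∈ [-1/10, 1/2)
j=3 picked index 3: u0 ∈ [-7/20, 1/4)
intersection: [3/20, 1/4)

3/20 1/4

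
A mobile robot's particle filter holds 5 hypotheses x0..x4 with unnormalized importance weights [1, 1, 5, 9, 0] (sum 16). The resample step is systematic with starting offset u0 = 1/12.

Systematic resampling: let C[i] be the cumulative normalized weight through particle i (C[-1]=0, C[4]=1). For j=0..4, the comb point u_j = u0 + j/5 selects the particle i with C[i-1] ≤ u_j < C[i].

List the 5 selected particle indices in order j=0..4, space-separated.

1 2 3 3 3

C = [1/16, 1/8, 7/16, 1, 1]
j=0: u_0=1/12 ∈ [1/16, 1/8) → index 1
j=1: u_1=17/60 ∈ [1/8, 7/16) → index 2
j=2: u_2=29/60 ∈ [7/16, 1) → index 3
j=3: u_3=41/60 ∈ [7/16, 1) → index 3
j=4: u_4=53/60 ∈ [7/16, 1) → index 3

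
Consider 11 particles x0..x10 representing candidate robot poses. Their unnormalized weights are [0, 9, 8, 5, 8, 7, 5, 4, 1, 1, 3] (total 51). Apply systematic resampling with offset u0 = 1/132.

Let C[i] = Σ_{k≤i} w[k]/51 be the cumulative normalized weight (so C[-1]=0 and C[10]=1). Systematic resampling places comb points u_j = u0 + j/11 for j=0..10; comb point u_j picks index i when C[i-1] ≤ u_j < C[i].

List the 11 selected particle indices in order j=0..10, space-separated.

1 1 2 2 3 4 4 5 6 7 8

C = [0, 3/17, 1/3, 22/51, 10/17, 37/51, 14/17, 46/51, 47/51, 16/17, 1]
j=0: u_0=1/132 ∈ [0, 3/17) → index 1
j=1: u_1=13/132 ∈ [0, 3/17) → index 1
j=2: u_2=25/132 ∈ [3/17, 1/3) → index 2
j=3: u_3=37/132 ∈ [3/17, 1/3) → index 2
j=4: u_4=49/132 ∈ [1/3, 22/51) → index 3
j=5: u_5=61/132 ∈ [22/51, 10/17) → index 4
j=6: u_6=73/132 ∈ [22/51, 10/17) → index 4
j=7: u_7=85/132 ∈ [10/17, 37/51) → index 5
j=8: u_8=97/132 ∈ [37/51, 14/17) → index 6
j=9: u_9=109/132 ∈ [14/17, 46/51) → index 7
j=10: u_10=11/12 ∈ [46/51, 47/51) → index 8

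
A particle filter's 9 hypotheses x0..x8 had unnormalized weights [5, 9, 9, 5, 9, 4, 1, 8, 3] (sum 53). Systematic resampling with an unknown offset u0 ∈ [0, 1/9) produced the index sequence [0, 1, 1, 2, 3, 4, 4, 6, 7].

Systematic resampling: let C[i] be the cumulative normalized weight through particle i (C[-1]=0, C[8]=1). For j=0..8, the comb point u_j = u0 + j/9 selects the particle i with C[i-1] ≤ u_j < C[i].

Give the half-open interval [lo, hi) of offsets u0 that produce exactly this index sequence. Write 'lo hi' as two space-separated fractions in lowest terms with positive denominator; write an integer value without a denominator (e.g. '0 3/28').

0 7/477

C = [5/53, 14/53, 23/53, 28/53, 37/53, 41/53, 42/53, 50/53, 1]
j=0 picked index 0: u0 ∈ [0, 5/53)
j=1 picked index 1: u0 ∈ [-8/477, 73/477)
j=2 picked index 1: u0 ∈ [-61/477, 20/477)
j=3 picked index 2: u0 ∈ [-11/159, 16/159)
j=4 picked index 3: u0 ∈ [-5/477, 40/477)
j=5 picked index 4: u0 ∈ [-13/477, 68/477)
j=6 picked index 4: u0 ∈ [-22/159, 5/159)
j=7 picked index 6: u0 ∈ [-2/477, 7/477)
j=8 picked index 7: u0 ∈ [-46/477, 26/477)
intersection: [0, 7/477)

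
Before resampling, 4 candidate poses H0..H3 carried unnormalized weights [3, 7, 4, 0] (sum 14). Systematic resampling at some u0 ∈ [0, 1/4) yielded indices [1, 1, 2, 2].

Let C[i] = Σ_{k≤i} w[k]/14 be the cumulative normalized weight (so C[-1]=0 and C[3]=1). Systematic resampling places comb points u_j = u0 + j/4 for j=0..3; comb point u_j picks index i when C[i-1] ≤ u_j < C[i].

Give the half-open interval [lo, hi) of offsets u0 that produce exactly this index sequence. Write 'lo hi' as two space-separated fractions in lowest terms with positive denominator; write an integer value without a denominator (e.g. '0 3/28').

3/14 1/4

C = [3/14, 5/7, 1, 1]
j=0 picked index 1: u0 ∈ [3/14, 5/7)
j=1 picked index 1: u0 ∈ [-1/28, 13/28)
j=2 picked index 2: u0 ∈ [3/14, 1/2)
j=3 picked index 2: u0 ∈ [-1/28, 1/4)
intersection: [3/14, 1/4)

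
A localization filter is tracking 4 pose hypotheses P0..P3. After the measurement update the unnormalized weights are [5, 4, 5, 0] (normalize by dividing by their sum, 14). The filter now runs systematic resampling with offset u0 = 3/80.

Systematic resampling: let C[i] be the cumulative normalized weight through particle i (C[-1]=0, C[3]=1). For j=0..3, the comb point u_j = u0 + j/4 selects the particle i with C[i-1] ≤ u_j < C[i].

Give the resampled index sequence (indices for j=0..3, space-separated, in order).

0 0 1 2

C = [5/14, 9/14, 1, 1]
j=0: u_0=3/80 ∈ [0, 5/14) → index 0
j=1: u_1=23/80 ∈ [0, 5/14) → index 0
j=2: u_2=43/80 ∈ [5/14, 9/14) → index 1
j=3: u_3=63/80 ∈ [9/14, 1) → index 2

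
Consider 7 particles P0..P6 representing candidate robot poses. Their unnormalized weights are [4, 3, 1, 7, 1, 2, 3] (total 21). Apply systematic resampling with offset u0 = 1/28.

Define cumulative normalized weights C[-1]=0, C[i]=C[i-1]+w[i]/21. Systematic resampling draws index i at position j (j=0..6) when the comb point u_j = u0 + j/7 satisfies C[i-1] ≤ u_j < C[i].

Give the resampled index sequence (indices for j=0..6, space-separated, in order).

0 0 1 3 3 4 6

C = [4/21, 1/3, 8/21, 5/7, 16/21, 6/7, 1]
j=0: u_0=1/28 ∈ [0, 4/21) → index 0
j=1: u_1=5/28 ∈ [0, 4/21) → index 0
j=2: u_2=9/28 ∈ [4/21, 1/3) → index 1
j=3: u_3=13/28 ∈ [8/21, 5/7) → index 3
j=4: u_4=17/28 ∈ [8/21, 5/7) → index 3
j=5: u_5=3/4 ∈ [5/7, 16/21) → index 4
j=6: u_6=25/28 ∈ [6/7, 1) → index 6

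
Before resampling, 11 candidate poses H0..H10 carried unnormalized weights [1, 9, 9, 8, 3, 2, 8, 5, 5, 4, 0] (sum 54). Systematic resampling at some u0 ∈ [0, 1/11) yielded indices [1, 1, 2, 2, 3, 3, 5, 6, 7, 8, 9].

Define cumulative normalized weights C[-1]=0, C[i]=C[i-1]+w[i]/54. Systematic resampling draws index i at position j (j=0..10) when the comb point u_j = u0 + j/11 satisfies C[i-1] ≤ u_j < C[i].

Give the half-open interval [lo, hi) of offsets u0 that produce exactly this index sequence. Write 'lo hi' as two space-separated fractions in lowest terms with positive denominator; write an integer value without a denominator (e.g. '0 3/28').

1/54 1/22

C = [1/54, 5/27, 19/54, 1/2, 5/9, 16/27, 20/27, 5/6, 25/27, 1, 1]
j=0 picked index 1: u0 ∈ [1/54, 5/27)
j=1 picked index 1: u0 ∈ [-43/594, 28/297)
j=2 picked index 2: u0 ∈ [1/297, 101/594)
j=3 picked index 2: u0 ∈ [-26/297, 47/594)
j=4 picked index 3: u0 ∈ [-7/594, 3/22)
j=5 picked index 3: u0 ∈ [-61/594, 1/22)
j=6 picked index 5: u0 ∈ [1/99, 14/297)
j=7 picked index 6: u0 ∈ [-13/297, 31/297)
j=8 picked index 7: u0 ∈ [4/297, 7/66)
j=9 picked index 8: u0 ∈ [1/66, 32/297)
j=10 picked index 9: u0 ∈ [5/297, 1/11)
intersection: [1/54, 1/22)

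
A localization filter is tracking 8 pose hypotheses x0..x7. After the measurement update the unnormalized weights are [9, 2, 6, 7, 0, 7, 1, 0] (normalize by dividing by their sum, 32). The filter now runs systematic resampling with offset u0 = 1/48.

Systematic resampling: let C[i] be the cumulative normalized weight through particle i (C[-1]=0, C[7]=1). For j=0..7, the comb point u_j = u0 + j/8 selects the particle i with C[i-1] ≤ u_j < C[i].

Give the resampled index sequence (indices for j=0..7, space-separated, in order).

C = [9/32, 11/32, 17/32, 3/4, 3/4, 31/32, 1, 1]
j=0: u_0=1/48 ∈ [0, 9/32) → index 0
j=1: u_1=7/48 ∈ [0, 9/32) → index 0
j=2: u_2=13/48 ∈ [0, 9/32) → index 0
j=3: u_3=19/48 ∈ [11/32, 17/32) → index 2
j=4: u_4=25/48 ∈ [11/32, 17/32) → index 2
j=5: u_5=31/48 ∈ [17/32, 3/4) → index 3
j=6: u_6=37/48 ∈ [3/4, 31/32) → index 5
j=7: u_7=43/48 ∈ [3/4, 31/32) → index 5

0 0 0 2 2 3 5 5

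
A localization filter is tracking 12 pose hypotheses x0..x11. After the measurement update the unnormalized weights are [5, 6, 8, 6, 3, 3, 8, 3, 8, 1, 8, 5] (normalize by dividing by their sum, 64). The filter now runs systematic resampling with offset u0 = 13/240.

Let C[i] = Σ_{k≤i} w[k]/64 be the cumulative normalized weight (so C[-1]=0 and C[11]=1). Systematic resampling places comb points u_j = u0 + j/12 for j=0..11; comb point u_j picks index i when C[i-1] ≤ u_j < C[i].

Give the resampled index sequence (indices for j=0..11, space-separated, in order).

0 1 2 3 3 5 6 7 8 10 10 11

C = [5/64, 11/64, 19/64, 25/64, 7/16, 31/64, 39/64, 21/32, 25/32, 51/64, 59/64, 1]
j=0: u_0=13/240 ∈ [0, 5/64) → index 0
j=1: u_1=11/80 ∈ [5/64, 11/64) → index 1
j=2: u_2=53/240 ∈ [11/64, 19/64) → index 2
j=3: u_3=73/240 ∈ [19/64, 25/64) → index 3
j=4: u_4=31/80 ∈ [19/64, 25/64) → index 3
j=5: u_5=113/240 ∈ [7/16, 31/64) → index 5
j=6: u_6=133/240 ∈ [31/64, 39/64) → index 6
j=7: u_7=51/80 ∈ [39/64, 21/32) → index 7
j=8: u_8=173/240 ∈ [21/32, 25/32) → index 8
j=9: u_9=193/240 ∈ [51/64, 59/64) → index 10
j=10: u_10=71/80 ∈ [51/64, 59/64) → index 10
j=11: u_11=233/240 ∈ [59/64, 1) → index 11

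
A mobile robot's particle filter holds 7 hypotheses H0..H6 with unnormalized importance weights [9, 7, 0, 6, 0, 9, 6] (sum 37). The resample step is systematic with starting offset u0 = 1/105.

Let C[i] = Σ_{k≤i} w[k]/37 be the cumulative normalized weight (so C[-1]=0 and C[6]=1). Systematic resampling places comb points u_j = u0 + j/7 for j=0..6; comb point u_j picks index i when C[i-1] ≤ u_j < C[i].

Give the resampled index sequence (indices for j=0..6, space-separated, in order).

0 0 1 3 3 5 6

C = [9/37, 16/37, 16/37, 22/37, 22/37, 31/37, 1]
j=0: u_0=1/105 ∈ [0, 9/37) → index 0
j=1: u_1=16/105 ∈ [0, 9/37) → index 0
j=2: u_2=31/105 ∈ [9/37, 16/37) → index 1
j=3: u_3=46/105 ∈ [16/37, 22/37) → index 3
j=4: u_4=61/105 ∈ [16/37, 22/37) → index 3
j=5: u_5=76/105 ∈ [22/37, 31/37) → index 5
j=6: u_6=13/15 ∈ [31/37, 1) → index 6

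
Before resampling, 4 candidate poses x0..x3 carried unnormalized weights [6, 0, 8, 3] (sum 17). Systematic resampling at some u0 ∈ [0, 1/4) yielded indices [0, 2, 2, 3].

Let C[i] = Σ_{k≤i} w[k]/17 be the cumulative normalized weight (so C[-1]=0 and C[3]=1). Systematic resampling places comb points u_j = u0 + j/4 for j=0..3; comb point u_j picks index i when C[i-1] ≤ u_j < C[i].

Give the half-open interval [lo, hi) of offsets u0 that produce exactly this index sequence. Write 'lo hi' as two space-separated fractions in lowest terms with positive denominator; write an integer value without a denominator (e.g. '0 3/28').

C = [6/17, 6/17, 14/17, 1]
j=0 picked index 0: u0 ∈ [0, 6/17)
j=1 picked index 2: u0 ∈ [7/68, 39/68)
j=2 picked index 2: u0 ∈ [-5/34, 11/34)
j=3 picked index 3: u0 ∈ [5/68, 1/4)
intersection: [7/68, 1/4)

7/68 1/4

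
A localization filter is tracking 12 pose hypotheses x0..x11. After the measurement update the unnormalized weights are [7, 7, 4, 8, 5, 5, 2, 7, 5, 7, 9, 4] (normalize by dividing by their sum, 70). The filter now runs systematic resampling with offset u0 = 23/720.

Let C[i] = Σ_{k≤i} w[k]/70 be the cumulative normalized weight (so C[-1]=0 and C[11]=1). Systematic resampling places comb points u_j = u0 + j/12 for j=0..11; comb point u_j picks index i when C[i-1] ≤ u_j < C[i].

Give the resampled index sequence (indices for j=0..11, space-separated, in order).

C = [1/10, 1/5, 9/35, 13/35, 31/70, 18/35, 19/35, 9/14, 5/7, 57/70, 33/35, 1]
j=0: u_0=23/720 ∈ [0, 1/10) → index 0
j=1: u_1=83/720 ∈ [1/10, 1/5) → index 1
j=2: u_2=143/720 ∈ [1/10, 1/5) → index 1
j=3: u_3=203/720 ∈ [9/35, 13/35) → index 3
j=4: u_4=263/720 ∈ [9/35, 13/35) → index 3
j=5: u_5=323/720 ∈ [31/70, 18/35) → index 5
j=6: u_6=383/720 ∈ [18/35, 19/35) → index 6
j=7: u_7=443/720 ∈ [19/35, 9/14) → index 7
j=8: u_8=503/720 ∈ [9/14, 5/7) → index 8
j=9: u_9=563/720 ∈ [5/7, 57/70) → index 9
j=10: u_10=623/720 ∈ [57/70, 33/35) → index 10
j=11: u_11=683/720 ∈ [33/35, 1) → index 11

0 1 1 3 3 5 6 7 8 9 10 11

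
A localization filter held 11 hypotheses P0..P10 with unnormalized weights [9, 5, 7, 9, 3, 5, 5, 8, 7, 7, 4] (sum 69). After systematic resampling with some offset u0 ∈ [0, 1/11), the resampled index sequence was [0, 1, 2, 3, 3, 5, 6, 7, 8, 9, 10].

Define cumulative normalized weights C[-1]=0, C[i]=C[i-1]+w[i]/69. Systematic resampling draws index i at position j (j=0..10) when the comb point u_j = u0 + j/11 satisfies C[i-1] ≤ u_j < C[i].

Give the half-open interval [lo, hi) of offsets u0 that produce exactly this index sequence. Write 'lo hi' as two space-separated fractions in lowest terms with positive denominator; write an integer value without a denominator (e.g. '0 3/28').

C = [3/23, 14/69, 7/23, 10/23, 11/23, 38/69, 43/69, 17/23, 58/69, 65/69, 1]
j=0 picked index 0: u0 ∈ [0, 3/23)
j=1 picked index 1: u0 ∈ [10/253, 85/759)
j=2 picked index 2: u0 ∈ [16/759, 31/253)
j=3 picked index 3: u0 ∈ [8/253, 41/253)
j=4 picked index 3: u0 ∈ [-15/253, 18/253)
j=5 picked index 5: u0 ∈ [6/253, 73/759)
j=6 picked index 6: u0 ∈ [4/759, 59/759)
j=7 picked index 7: u0 ∈ [-10/759, 26/253)
j=8 picked index 8: u0 ∈ [3/253, 86/759)
j=9 picked index 9: u0 ∈ [17/759, 94/759)
j=10 picked index 10: u0 ∈ [25/759, 1/11)
intersection: [10/253, 18/253)

10/253 18/253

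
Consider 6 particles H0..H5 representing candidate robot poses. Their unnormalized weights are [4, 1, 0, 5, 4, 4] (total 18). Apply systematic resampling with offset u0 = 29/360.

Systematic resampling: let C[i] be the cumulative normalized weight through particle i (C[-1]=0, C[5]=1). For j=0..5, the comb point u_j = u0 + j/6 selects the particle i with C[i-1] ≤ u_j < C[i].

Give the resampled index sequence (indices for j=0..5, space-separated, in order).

C = [2/9, 5/18, 5/18, 5/9, 7/9, 1]
j=0: u_0=29/360 ∈ [0, 2/9) → index 0
j=1: u_1=89/360 ∈ [2/9, 5/18) → index 1
j=2: u_2=149/360 ∈ [5/18, 5/9) → index 3
j=3: u_3=209/360 ∈ [5/9, 7/9) → index 4
j=4: u_4=269/360 ∈ [5/9, 7/9) → index 4
j=5: u_5=329/360 ∈ [7/9, 1) → index 5

0 1 3 4 4 5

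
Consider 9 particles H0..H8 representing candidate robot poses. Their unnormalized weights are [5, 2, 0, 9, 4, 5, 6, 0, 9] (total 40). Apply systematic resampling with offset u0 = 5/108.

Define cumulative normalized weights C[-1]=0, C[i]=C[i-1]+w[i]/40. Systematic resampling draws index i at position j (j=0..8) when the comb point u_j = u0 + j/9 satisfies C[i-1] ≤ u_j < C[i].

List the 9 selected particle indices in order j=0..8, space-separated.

C = [1/8, 7/40, 7/40, 2/5, 1/2, 5/8, 31/40, 31/40, 1]
j=0: u_0=5/108 ∈ [0, 1/8) → index 0
j=1: u_1=17/108 ∈ [1/8, 7/40) → index 1
j=2: u_2=29/108 ∈ [7/40, 2/5) → index 3
j=3: u_3=41/108 ∈ [7/40, 2/5) → index 3
j=4: u_4=53/108 ∈ [2/5, 1/2) → index 4
j=5: u_5=65/108 ∈ [1/2, 5/8) → index 5
j=6: u_6=77/108 ∈ [5/8, 31/40) → index 6
j=7: u_7=89/108 ∈ [31/40, 1) → index 8
j=8: u_8=101/108 ∈ [31/40, 1) → index 8

0 1 3 3 4 5 6 8 8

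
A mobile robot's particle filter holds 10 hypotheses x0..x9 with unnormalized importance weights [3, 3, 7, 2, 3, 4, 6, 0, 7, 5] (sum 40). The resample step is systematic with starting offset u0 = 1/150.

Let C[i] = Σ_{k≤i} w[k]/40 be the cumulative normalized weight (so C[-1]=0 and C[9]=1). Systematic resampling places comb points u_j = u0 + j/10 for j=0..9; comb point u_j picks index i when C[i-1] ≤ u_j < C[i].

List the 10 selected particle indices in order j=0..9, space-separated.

0 1 2 2 4 5 6 8 8 9

C = [3/40, 3/20, 13/40, 3/8, 9/20, 11/20, 7/10, 7/10, 7/8, 1]
j=0: u_0=1/150 ∈ [0, 3/40) → index 0
j=1: u_1=8/75 ∈ [3/40, 3/20) → index 1
j=2: u_2=31/150 ∈ [3/20, 13/40) → index 2
j=3: u_3=23/75 ∈ [3/20, 13/40) → index 2
j=4: u_4=61/150 ∈ [3/8, 9/20) → index 4
j=5: u_5=38/75 ∈ [9/20, 11/20) → index 5
j=6: u_6=91/150 ∈ [11/20, 7/10) → index 6
j=7: u_7=53/75 ∈ [7/10, 7/8) → index 8
j=8: u_8=121/150 ∈ [7/10, 7/8) → index 8
j=9: u_9=68/75 ∈ [7/8, 1) → index 9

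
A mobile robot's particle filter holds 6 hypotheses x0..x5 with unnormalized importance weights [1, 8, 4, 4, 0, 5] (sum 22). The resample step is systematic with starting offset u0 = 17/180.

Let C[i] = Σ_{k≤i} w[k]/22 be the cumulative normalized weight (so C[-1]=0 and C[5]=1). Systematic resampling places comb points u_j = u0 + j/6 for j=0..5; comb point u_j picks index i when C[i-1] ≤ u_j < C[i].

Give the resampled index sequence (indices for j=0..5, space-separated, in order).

C = [1/22, 9/22, 13/22, 17/22, 17/22, 1]
j=0: u_0=17/180 ∈ [1/22, 9/22) → index 1
j=1: u_1=47/180 ∈ [1/22, 9/22) → index 1
j=2: u_2=77/180 ∈ [9/22, 13/22) → index 2
j=3: u_3=107/180 ∈ [13/22, 17/22) → index 3
j=4: u_4=137/180 ∈ [13/22, 17/22) → index 3
j=5: u_5=167/180 ∈ [17/22, 1) → index 5

1 1 2 3 3 5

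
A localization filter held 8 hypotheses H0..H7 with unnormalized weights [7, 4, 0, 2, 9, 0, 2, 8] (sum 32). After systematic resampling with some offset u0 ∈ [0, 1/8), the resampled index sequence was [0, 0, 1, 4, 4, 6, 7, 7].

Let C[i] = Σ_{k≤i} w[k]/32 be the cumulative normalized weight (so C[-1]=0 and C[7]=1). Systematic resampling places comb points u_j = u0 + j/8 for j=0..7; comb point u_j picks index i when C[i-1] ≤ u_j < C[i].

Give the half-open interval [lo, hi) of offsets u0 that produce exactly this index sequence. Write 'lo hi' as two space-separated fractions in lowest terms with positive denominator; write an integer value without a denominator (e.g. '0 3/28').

1/16 3/32

C = [7/32, 11/32, 11/32, 13/32, 11/16, 11/16, 3/4, 1]
j=0 picked index 0: u0 ∈ [0, 7/32)
j=1 picked index 0: u0 ∈ [-1/8, 3/32)
j=2 picked index 1: u0 ∈ [-1/32, 3/32)
j=3 picked index 4: u0 ∈ [1/32, 5/16)
j=4 picked index 4: u0 ∈ [-3/32, 3/16)
j=5 picked index 6: u0 ∈ [1/16, 1/8)
j=6 picked index 7: u0 ∈ [0, 1/4)
j=7 picked index 7: u0 ∈ [-1/8, 1/8)
intersection: [1/16, 3/32)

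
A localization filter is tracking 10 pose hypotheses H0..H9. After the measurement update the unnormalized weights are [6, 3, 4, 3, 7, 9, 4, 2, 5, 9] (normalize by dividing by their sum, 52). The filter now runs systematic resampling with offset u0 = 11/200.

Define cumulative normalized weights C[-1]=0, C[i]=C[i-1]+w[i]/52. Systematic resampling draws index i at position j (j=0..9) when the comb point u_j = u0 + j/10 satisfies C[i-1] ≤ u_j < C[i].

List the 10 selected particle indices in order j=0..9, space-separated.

0 1 3 4 5 5 6 8 9 9

C = [3/26, 9/52, 1/4, 4/13, 23/52, 8/13, 9/13, 19/26, 43/52, 1]
j=0: u_0=11/200 ∈ [0, 3/26) → index 0
j=1: u_1=31/200 ∈ [3/26, 9/52) → index 1
j=2: u_2=51/200 ∈ [1/4, 4/13) → index 3
j=3: u_3=71/200 ∈ [4/13, 23/52) → index 4
j=4: u_4=91/200 ∈ [23/52, 8/13) → index 5
j=5: u_5=111/200 ∈ [23/52, 8/13) → index 5
j=6: u_6=131/200 ∈ [8/13, 9/13) → index 6
j=7: u_7=151/200 ∈ [19/26, 43/52) → index 8
j=8: u_8=171/200 ∈ [43/52, 1) → index 9
j=9: u_9=191/200 ∈ [43/52, 1) → index 9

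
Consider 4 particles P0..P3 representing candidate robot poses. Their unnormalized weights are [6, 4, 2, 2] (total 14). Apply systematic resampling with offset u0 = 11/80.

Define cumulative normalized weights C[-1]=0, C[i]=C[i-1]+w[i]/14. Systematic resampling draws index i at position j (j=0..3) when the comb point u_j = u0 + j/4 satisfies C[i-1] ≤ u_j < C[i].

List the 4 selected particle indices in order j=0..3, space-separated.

C = [3/7, 5/7, 6/7, 1]
j=0: u_0=11/80 ∈ [0, 3/7) → index 0
j=1: u_1=31/80 ∈ [0, 3/7) → index 0
j=2: u_2=51/80 ∈ [3/7, 5/7) → index 1
j=3: u_3=71/80 ∈ [6/7, 1) → index 3

0 0 1 3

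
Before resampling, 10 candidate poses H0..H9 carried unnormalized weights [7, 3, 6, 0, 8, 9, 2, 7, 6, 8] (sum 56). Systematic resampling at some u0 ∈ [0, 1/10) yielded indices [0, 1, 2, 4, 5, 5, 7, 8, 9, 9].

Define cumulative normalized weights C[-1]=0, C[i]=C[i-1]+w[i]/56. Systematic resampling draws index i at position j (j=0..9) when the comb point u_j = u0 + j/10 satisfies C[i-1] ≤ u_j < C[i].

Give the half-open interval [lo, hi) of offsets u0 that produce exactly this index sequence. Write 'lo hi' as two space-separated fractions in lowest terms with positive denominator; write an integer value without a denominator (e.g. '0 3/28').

2/35 11/140

C = [1/8, 5/28, 2/7, 2/7, 3/7, 33/56, 5/8, 3/4, 6/7, 1]
j=0 picked index 0: u0 ∈ [0, 1/8)
j=1 picked index 1: u0 ∈ [1/40, 11/140)
j=2 picked index 2: u0 ∈ [-3/140, 3/35)
j=3 picked index 4: u0 ∈ [-1/70, 9/70)
j=4 picked index 5: u0 ∈ [1/35, 53/280)
j=5 picked index 5: u0 ∈ [-1/14, 5/56)
j=6 picked index 7: u0 ∈ [1/40, 3/20)
j=7 picked index 8: u0 ∈ [1/20, 11/70)
j=8 picked index 9: u0 ∈ [2/35, 1/5)
j=9 picked index 9: u0 ∈ [-3/70, 1/10)
intersection: [2/35, 11/140)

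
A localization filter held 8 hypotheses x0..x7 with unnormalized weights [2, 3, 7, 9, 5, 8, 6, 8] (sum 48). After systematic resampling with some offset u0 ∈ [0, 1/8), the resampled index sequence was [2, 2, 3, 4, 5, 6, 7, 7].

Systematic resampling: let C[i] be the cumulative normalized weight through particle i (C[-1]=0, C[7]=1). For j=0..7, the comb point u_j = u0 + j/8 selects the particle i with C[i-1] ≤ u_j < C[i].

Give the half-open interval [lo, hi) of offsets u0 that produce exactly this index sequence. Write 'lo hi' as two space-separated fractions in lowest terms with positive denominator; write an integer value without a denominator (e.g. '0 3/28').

C = [1/24, 5/48, 1/4, 7/16, 13/24, 17/24, 5/6, 1]
j=0 picked index 2: u0 ∈ [5/48, 1/4)
j=1 picked index 2: u0 ∈ [-1/48, 1/8)
j=2 picked index 3: u0 ∈ [0, 3/16)
j=3 picked index 4: u0 ∈ [1/16, 1/6)
j=4 picked index 5: u0 ∈ [1/24, 5/24)
j=5 picked index 6: u0 ∈ [1/12, 5/24)
j=6 picked index 7: u0 ∈ [1/12, 1/4)
j=7 picked index 7: u0 ∈ [-1/24, 1/8)
intersection: [5/48, 1/8)

5/48 1/8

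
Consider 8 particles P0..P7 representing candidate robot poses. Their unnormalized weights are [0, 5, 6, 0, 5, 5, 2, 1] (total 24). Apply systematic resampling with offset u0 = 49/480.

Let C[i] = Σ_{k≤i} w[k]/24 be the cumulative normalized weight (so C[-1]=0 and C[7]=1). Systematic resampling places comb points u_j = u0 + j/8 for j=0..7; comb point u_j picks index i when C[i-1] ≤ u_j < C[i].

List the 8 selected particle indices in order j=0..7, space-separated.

C = [0, 5/24, 11/24, 11/24, 2/3, 7/8, 23/24, 1]
j=0: u_0=49/480 ∈ [0, 5/24) → index 1
j=1: u_1=109/480 ∈ [5/24, 11/24) → index 2
j=2: u_2=169/480 ∈ [5/24, 11/24) → index 2
j=3: u_3=229/480 ∈ [11/24, 2/3) → index 4
j=4: u_4=289/480 ∈ [11/24, 2/3) → index 4
j=5: u_5=349/480 ∈ [2/3, 7/8) → index 5
j=6: u_6=409/480 ∈ [2/3, 7/8) → index 5
j=7: u_7=469/480 ∈ [23/24, 1) → index 7

1 2 2 4 4 5 5 7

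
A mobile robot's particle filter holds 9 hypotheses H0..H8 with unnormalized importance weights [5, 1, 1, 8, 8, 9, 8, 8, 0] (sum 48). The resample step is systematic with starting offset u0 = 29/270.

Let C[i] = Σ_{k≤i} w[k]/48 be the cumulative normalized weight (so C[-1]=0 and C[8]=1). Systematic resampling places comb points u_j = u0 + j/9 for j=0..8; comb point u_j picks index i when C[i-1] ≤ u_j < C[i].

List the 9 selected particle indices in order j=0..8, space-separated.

1 3 4 4 5 5 6 7 7

C = [5/48, 1/8, 7/48, 5/16, 23/48, 2/3, 5/6, 1, 1]
j=0: u_0=29/270 ∈ [5/48, 1/8) → index 1
j=1: u_1=59/270 ∈ [7/48, 5/16) → index 3
j=2: u_2=89/270 ∈ [5/16, 23/48) → index 4
j=3: u_3=119/270 ∈ [5/16, 23/48) → index 4
j=4: u_4=149/270 ∈ [23/48, 2/3) → index 5
j=5: u_5=179/270 ∈ [23/48, 2/3) → index 5
j=6: u_6=209/270 ∈ [2/3, 5/6) → index 6
j=7: u_7=239/270 ∈ [5/6, 1) → index 7
j=8: u_8=269/270 ∈ [5/6, 1) → index 7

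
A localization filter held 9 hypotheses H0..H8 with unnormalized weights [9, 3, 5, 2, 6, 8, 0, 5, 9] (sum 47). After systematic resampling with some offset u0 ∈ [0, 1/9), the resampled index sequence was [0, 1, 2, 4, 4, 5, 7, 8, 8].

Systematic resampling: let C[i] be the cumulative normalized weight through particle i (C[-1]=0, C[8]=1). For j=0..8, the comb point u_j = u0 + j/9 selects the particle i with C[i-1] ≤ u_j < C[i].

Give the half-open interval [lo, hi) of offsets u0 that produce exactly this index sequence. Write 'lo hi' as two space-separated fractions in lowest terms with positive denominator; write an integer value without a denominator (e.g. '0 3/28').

34/423 37/423

C = [9/47, 12/47, 17/47, 19/47, 25/47, 33/47, 33/47, 38/47, 1]
j=0 picked index 0: u0 ∈ [0, 9/47)
j=1 picked index 1: u0 ∈ [34/423, 61/423)
j=2 picked index 2: u0 ∈ [14/423, 59/423)
j=3 picked index 4: u0 ∈ [10/141, 28/141)
j=4 picked index 4: u0 ∈ [-17/423, 37/423)
j=5 picked index 5: u0 ∈ [-10/423, 62/423)
j=6 picked index 7: u0 ∈ [5/141, 20/141)
j=7 picked index 8: u0 ∈ [13/423, 2/9)
j=8 picked index 8: u0 ∈ [-34/423, 1/9)
intersection: [34/423, 37/423)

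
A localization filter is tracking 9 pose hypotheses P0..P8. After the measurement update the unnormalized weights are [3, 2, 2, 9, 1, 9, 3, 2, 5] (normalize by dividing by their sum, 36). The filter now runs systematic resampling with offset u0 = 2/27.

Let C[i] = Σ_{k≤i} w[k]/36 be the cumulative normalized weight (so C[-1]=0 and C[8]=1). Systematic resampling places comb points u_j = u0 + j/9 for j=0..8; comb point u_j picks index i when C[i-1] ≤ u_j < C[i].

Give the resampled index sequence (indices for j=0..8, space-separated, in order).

0 2 3 3 5 5 6 7 8

C = [1/12, 5/36, 7/36, 4/9, 17/36, 13/18, 29/36, 31/36, 1]
j=0: u_0=2/27 ∈ [0, 1/12) → index 0
j=1: u_1=5/27 ∈ [5/36, 7/36) → index 2
j=2: u_2=8/27 ∈ [7/36, 4/9) → index 3
j=3: u_3=11/27 ∈ [7/36, 4/9) → index 3
j=4: u_4=14/27 ∈ [17/36, 13/18) → index 5
j=5: u_5=17/27 ∈ [17/36, 13/18) → index 5
j=6: u_6=20/27 ∈ [13/18, 29/36) → index 6
j=7: u_7=23/27 ∈ [29/36, 31/36) → index 7
j=8: u_8=26/27 ∈ [31/36, 1) → index 8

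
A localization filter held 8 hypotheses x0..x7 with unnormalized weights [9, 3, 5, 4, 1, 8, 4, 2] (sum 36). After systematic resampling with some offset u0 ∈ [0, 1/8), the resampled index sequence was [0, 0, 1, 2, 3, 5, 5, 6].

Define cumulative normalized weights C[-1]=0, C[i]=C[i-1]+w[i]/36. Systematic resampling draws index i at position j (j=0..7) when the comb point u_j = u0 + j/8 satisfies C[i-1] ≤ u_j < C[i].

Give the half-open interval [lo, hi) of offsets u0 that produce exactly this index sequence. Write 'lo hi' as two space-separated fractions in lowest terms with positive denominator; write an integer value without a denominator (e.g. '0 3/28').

0 5/72

C = [1/4, 1/3, 17/36, 7/12, 11/18, 5/6, 17/18, 1]
j=0 picked index 0: u0 ∈ [0, 1/4)
j=1 picked index 0: u0 ∈ [-1/8, 1/8)
j=2 picked index 1: u0 ∈ [0, 1/12)
j=3 picked index 2: u0 ∈ [-1/24, 7/72)
j=4 picked index 3: u0 ∈ [-1/36, 1/12)
j=5 picked index 5: u0 ∈ [-1/72, 5/24)
j=6 picked index 5: u0 ∈ [-5/36, 1/12)
j=7 picked index 6: u0 ∈ [-1/24, 5/72)
intersection: [0, 5/72)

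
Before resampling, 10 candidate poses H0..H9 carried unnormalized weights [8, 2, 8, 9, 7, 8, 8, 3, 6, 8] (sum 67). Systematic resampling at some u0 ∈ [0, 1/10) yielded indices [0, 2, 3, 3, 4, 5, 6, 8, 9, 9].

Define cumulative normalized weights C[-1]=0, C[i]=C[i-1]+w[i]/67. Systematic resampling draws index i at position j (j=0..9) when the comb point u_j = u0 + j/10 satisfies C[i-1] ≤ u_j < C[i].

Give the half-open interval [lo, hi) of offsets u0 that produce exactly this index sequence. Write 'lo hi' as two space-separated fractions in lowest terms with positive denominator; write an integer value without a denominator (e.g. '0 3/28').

61/670 1/10

C = [8/67, 10/67, 18/67, 27/67, 34/67, 42/67, 50/67, 53/67, 59/67, 1]
j=0 picked index 0: u0 ∈ [0, 8/67)
j=1 picked index 2: u0 ∈ [33/670, 113/670)
j=2 picked index 3: u0 ∈ [23/335, 68/335)
j=3 picked index 3: u0 ∈ [-21/670, 69/670)
j=4 picked index 4: u0 ∈ [1/335, 36/335)
j=5 picked index 5: u0 ∈ [1/134, 17/134)
j=6 picked index 6: u0 ∈ [9/335, 49/335)
j=7 picked index 8: u0 ∈ [61/670, 121/670)
j=8 picked index 9: u0 ∈ [27/335, 1/5)
j=9 picked index 9: u0 ∈ [-13/670, 1/10)
intersection: [61/670, 1/10)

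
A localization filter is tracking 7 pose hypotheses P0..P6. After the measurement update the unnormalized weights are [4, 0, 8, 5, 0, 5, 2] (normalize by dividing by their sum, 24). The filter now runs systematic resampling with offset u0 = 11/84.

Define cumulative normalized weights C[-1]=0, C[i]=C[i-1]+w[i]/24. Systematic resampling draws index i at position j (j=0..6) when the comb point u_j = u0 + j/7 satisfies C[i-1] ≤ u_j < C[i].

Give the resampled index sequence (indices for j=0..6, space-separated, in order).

C = [1/6, 1/6, 1/2, 17/24, 17/24, 11/12, 1]
j=0: u_0=11/84 ∈ [0, 1/6) → index 0
j=1: u_1=23/84 ∈ [1/6, 1/2) → index 2
j=2: u_2=5/12 ∈ [1/6, 1/2) → index 2
j=3: u_3=47/84 ∈ [1/2, 17/24) → index 3
j=4: u_4=59/84 ∈ [1/2, 17/24) → index 3
j=5: u_5=71/84 ∈ [17/24, 11/12) → index 5
j=6: u_6=83/84 ∈ [11/12, 1) → index 6

0 2 2 3 3 5 6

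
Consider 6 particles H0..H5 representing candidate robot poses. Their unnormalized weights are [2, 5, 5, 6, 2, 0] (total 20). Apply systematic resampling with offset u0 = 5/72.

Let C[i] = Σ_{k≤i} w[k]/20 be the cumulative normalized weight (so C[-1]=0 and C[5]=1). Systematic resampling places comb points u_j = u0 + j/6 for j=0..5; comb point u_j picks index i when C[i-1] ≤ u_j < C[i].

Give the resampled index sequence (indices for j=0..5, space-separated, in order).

C = [1/10, 7/20, 3/5, 9/10, 1, 1]
j=0: u_0=5/72 ∈ [0, 1/10) → index 0
j=1: u_1=17/72 ∈ [1/10, 7/20) → index 1
j=2: u_2=29/72 ∈ [7/20, 3/5) → index 2
j=3: u_3=41/72 ∈ [7/20, 3/5) → index 2
j=4: u_4=53/72 ∈ [3/5, 9/10) → index 3
j=5: u_5=65/72 ∈ [9/10, 1) → index 4

0 1 2 2 3 4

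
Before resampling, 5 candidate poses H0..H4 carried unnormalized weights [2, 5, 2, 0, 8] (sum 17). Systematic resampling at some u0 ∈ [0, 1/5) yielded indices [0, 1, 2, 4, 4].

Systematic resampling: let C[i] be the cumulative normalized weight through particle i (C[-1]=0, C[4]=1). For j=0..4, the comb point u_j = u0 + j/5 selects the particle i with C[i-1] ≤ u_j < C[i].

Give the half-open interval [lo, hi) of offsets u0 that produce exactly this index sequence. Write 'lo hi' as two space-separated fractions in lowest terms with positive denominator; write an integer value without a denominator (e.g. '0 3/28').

1/85 2/17

C = [2/17, 7/17, 9/17, 9/17, 1]
j=0 picked index 0: u0 ∈ [0, 2/17)
j=1 picked index 1: u0 ∈ [-7/85, 18/85)
j=2 picked index 2: u0 ∈ [1/85, 11/85)
j=3 picked index 4: u0 ∈ [-6/85, 2/5)
j=4 picked index 4: u0 ∈ [-23/85, 1/5)
intersection: [1/85, 2/17)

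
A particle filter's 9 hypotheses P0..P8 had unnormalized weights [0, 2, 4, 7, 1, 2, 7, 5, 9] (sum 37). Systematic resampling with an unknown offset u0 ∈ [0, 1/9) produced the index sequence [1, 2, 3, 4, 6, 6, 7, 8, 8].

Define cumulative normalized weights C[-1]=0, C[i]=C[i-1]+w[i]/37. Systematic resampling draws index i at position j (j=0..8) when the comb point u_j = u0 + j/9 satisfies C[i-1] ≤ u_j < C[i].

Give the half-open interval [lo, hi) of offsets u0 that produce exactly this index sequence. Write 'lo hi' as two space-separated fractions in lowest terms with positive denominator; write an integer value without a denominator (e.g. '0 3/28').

C = [0, 2/37, 6/37, 13/37, 14/37, 16/37, 23/37, 28/37, 1]
j=0 picked index 1: u0 ∈ [0, 2/37)
j=1 picked index 2: u0 ∈ [-19/333, 17/333)
j=2 picked index 3: u0 ∈ [-20/333, 43/333)
j=3 picked index 4: u0 ∈ [2/111, 5/111)
j=4 picked index 6: u0 ∈ [-4/333, 59/333)
j=5 picked index 6: u0 ∈ [-41/333, 22/333)
j=6 picked index 7: u0 ∈ [-5/111, 10/111)
j=7 picked index 8: u0 ∈ [-7/333, 2/9)
j=8 picked index 8: u0 ∈ [-44/333, 1/9)
intersection: [2/111, 5/111)

2/111 5/111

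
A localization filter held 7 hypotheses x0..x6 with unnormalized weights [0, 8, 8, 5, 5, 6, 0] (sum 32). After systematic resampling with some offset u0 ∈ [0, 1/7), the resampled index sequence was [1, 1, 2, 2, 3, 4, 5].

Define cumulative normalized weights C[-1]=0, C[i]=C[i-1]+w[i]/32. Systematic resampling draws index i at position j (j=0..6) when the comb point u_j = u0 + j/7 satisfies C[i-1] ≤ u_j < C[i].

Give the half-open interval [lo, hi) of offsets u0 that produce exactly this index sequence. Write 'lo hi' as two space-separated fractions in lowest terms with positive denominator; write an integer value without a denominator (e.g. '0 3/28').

C = [0, 1/4, 1/2, 21/32, 13/16, 1, 1]
j=0 picked index 1: u0 ∈ [0, 1/4)
j=1 picked index 1: u0 ∈ [-1/7, 3/28)
j=2 picked index 2: u0 ∈ [-1/28, 3/14)
j=3 picked index 2: u0 ∈ [-5/28, 1/14)
j=4 picked index 3: u0 ∈ [-1/14, 19/224)
j=5 picked index 4: u0 ∈ [-13/224, 11/112)
j=6 picked index 5: u0 ∈ [-5/112, 1/7)
intersection: [0, 1/14)

0 1/14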